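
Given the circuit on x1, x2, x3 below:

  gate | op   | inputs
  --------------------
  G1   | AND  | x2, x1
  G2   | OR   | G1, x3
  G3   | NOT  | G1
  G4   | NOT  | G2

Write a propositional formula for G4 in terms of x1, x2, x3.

G1 = x2 AND x1
G2 = G1 OR x3 = (x2 AND x1) OR x3
G4 = NOT G2 = NOT ((x2 AND x1) OR x3)

NOT ((x2 AND x1) OR x3)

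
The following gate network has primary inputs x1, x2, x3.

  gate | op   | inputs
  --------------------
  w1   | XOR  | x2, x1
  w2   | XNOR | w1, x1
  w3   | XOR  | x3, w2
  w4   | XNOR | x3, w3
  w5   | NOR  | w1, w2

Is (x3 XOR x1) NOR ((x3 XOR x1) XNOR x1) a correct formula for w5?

No

w1 = x2 XOR x1
w2 = w1 XNOR x1 = (x2 XOR x1) XNOR x1
w5 = w1 NOR w2 = (x2 XOR x1) NOR ((x2 XOR x1) XNOR x1)
At x1=1, x2=0, x3=1: circuit gives 0, formula gives 1.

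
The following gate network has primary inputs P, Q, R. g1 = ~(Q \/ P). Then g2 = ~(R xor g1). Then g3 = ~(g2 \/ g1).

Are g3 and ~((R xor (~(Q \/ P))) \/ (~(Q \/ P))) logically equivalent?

No

g1 = ~(Q \/ P)
g2 = ~(R xor g1) = ~(R xor (~(Q \/ P)))
g3 = ~(g2 \/ g1) = ~((~(R xor (~(Q \/ P)))) \/ (~(Q \/ P)))
At P=0, Q=1, R=0: circuit gives 0, formula gives 1.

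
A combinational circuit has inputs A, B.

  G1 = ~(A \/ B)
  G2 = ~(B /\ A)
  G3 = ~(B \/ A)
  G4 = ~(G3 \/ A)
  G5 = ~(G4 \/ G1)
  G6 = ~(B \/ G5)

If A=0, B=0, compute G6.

G1 = ~(0 \/ 0) = 1
G3 = ~(0 \/ 0) = 1
G4 = ~(1 \/ 0) = 0
G5 = ~(0 \/ 1) = 0
G6 = ~(0 \/ 0) = 1

1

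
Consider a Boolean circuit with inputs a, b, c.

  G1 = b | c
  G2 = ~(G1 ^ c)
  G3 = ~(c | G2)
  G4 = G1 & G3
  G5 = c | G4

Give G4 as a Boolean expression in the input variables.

G1 = b | c
G2 = ~(G1 ^ c) = ~((b | c) ^ c)
G3 = ~(c | G2) = ~(c | (~((b | c) ^ c)))
G4 = G1 & G3 = (b | c) & (~(c | (~((b | c) ^ c))))

(b | c) & (~(c | (~((b | c) ^ c))))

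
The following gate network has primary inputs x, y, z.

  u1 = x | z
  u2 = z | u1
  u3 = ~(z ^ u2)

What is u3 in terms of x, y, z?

~(z ^ (z | (x | z)))

u1 = x | z
u2 = z | u1 = z | (x | z)
u3 = ~(z ^ u2) = ~(z ^ (z | (x | z)))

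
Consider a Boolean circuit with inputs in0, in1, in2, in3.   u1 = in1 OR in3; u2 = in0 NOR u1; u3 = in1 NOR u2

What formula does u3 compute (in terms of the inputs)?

u1 = in1 OR in3
u2 = in0 NOR u1 = in0 NOR (in1 OR in3)
u3 = in1 NOR u2 = in1 NOR (in0 NOR (in1 OR in3))

in1 NOR (in0 NOR (in1 OR in3))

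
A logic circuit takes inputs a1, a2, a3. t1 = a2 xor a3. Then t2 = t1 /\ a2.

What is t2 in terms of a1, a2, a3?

t1 = a2 xor a3
t2 = t1 /\ a2 = (a2 xor a3) /\ a2

(a2 xor a3) /\ a2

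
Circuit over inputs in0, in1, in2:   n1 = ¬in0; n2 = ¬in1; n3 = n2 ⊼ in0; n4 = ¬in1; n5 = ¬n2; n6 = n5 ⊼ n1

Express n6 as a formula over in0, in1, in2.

¬¬in1 ⊼ ¬in0

n1 = ¬in0
n2 = ¬in1
n5 = ¬n2 = ¬¬in1
n6 = n5 ⊼ n1 = ¬¬in1 ⊼ ¬in0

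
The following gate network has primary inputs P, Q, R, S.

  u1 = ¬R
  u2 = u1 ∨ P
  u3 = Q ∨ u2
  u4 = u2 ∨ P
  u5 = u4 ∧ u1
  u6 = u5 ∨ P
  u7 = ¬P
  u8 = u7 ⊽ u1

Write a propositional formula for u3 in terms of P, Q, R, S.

Q ∨ (¬R ∨ P)

u1 = ¬R
u2 = u1 ∨ P = ¬R ∨ P
u3 = Q ∨ u2 = Q ∨ (¬R ∨ P)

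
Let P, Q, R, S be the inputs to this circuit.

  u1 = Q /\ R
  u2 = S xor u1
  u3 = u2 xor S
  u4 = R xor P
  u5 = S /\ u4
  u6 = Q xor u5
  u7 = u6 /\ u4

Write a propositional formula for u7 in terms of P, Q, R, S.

u4 = R xor P
u5 = S /\ u4 = S /\ (R xor P)
u6 = Q xor u5 = Q xor (S /\ (R xor P))
u7 = u6 /\ u4 = (Q xor (S /\ (R xor P))) /\ (R xor P)

(Q xor (S /\ (R xor P))) /\ (R xor P)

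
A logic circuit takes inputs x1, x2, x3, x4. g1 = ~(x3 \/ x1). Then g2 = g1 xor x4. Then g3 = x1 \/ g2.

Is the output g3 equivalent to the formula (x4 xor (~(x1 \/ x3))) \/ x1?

g1 = ~(x3 \/ x1)
g2 = g1 xor x4 = (~(x3 \/ x1)) xor x4
g3 = x1 \/ g2 = x1 \/ ((~(x3 \/ x1)) xor x4)
At x1=0, x2=0, x3=0, x4=1: circuit gives 0, formula gives 0.
At x1=0, x2=0, x3=0, x4=0: circuit gives 1, formula gives 1.
Agrees on all 16 inputs.

Yes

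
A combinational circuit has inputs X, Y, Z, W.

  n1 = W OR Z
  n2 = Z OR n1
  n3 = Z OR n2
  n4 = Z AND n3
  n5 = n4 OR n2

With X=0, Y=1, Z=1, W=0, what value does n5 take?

n1 = 0 OR 1 = 1
n2 = 1 OR 1 = 1
n3 = 1 OR 1 = 1
n4 = 1 AND 1 = 1
n5 = 1 OR 1 = 1

1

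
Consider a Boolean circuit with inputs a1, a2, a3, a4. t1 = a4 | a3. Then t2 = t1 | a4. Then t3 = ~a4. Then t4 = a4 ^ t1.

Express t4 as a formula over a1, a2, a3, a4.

a4 ^ (a4 | a3)

t1 = a4 | a3
t4 = a4 ^ t1 = a4 ^ (a4 | a3)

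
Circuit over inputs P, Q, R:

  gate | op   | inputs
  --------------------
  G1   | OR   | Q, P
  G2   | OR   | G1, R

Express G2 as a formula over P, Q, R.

(Q OR P) OR R

G1 = Q OR P
G2 = G1 OR R = (Q OR P) OR R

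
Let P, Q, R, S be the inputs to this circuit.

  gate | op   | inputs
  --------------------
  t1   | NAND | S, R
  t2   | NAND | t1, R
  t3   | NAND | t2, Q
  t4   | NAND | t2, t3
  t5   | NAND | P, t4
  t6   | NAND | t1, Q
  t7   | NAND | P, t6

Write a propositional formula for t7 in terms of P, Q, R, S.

t1 = S NAND R
t6 = t1 NAND Q = (S NAND R) NAND Q
t7 = P NAND t6 = P NAND ((S NAND R) NAND Q)

P NAND ((S NAND R) NAND Q)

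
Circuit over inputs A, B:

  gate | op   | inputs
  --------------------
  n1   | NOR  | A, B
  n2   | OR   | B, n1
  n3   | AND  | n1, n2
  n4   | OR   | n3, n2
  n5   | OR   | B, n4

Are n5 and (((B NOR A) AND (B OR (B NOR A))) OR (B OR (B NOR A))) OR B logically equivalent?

Yes

n1 = A NOR B
n2 = B OR n1 = B OR (A NOR B)
n3 = n1 AND n2 = (A NOR B) AND (B OR (A NOR B))
n4 = n3 OR n2 = ((A NOR B) AND (B OR (A NOR B))) OR (B OR (A NOR B))
n5 = B OR n4 = B OR (((A NOR B) AND (B OR (A NOR B))) OR (B OR (A NOR B)))
At A=1, B=0: circuit gives 0, formula gives 0.
At A=0, B=0: circuit gives 1, formula gives 1.
Agrees on all 4 inputs.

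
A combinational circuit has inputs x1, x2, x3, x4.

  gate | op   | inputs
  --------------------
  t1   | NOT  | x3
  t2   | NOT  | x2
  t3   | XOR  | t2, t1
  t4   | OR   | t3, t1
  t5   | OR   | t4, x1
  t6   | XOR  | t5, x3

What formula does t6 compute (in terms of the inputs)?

(((NOT x2 XOR NOT x3) OR NOT x3) OR x1) XOR x3

t1 = NOT x3
t2 = NOT x2
t3 = t2 XOR t1 = NOT x2 XOR NOT x3
t4 = t3 OR t1 = (NOT x2 XOR NOT x3) OR NOT x3
t5 = t4 OR x1 = ((NOT x2 XOR NOT x3) OR NOT x3) OR x1
t6 = t5 XOR x3 = (((NOT x2 XOR NOT x3) OR NOT x3) OR x1) XOR x3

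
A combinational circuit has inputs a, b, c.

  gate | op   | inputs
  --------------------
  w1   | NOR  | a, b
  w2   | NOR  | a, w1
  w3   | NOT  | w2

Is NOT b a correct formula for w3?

w1 = a NOR b
w2 = a NOR w1 = a NOR (a NOR b)
w3 = NOT w2 = NOT (a NOR (a NOR b))
At a=1, b=1, c=0: circuit gives 1, formula gives 0.

No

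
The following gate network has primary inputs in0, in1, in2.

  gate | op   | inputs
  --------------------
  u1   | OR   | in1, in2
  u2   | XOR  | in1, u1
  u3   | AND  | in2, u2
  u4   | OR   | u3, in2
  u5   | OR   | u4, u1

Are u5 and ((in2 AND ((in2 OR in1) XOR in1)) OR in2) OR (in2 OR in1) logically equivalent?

u1 = in1 OR in2
u2 = in1 XOR u1 = in1 XOR (in1 OR in2)
u3 = in2 AND u2 = in2 AND (in1 XOR (in1 OR in2))
u4 = u3 OR in2 = (in2 AND (in1 XOR (in1 OR in2))) OR in2
u5 = u4 OR u1 = ((in2 AND (in1 XOR (in1 OR in2))) OR in2) OR (in1 OR in2)
At in0=0, in1=0, in2=0: circuit gives 0, formula gives 0.
At in0=0, in1=0, in2=1: circuit gives 1, formula gives 1.
Agrees on all 8 inputs.

Yes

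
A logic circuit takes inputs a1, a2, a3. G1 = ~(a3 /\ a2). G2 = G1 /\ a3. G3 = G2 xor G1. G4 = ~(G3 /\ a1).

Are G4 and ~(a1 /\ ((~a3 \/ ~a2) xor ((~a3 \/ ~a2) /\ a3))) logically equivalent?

Yes

G1 = ~(a3 /\ a2)
G2 = G1 /\ a3 = (~(a3 /\ a2)) /\ a3
G3 = G2 xor G1 = ((~(a3 /\ a2)) /\ a3) xor (~(a3 /\ a2))
G4 = ~(G3 /\ a1) = ~((((~(a3 /\ a2)) /\ a3) xor (~(a3 /\ a2))) /\ a1)
At a1=1, a2=0, a3=0: circuit gives 0, formula gives 0.
At a1=0, a2=0, a3=0: circuit gives 1, formula gives 1.
Agrees on all 8 inputs.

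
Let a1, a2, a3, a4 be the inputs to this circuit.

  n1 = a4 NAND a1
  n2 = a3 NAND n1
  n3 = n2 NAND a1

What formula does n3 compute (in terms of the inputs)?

(a3 NAND (a4 NAND a1)) NAND a1

n1 = a4 NAND a1
n2 = a3 NAND n1 = a3 NAND (a4 NAND a1)
n3 = n2 NAND a1 = (a3 NAND (a4 NAND a1)) NAND a1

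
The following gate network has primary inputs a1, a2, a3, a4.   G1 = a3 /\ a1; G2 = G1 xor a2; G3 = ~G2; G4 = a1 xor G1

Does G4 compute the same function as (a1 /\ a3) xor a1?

Yes

G1 = a3 /\ a1
G4 = a1 xor G1 = a1 xor (a3 /\ a1)
At a1=0, a2=0, a3=0, a4=0: circuit gives 0, formula gives 0.
At a1=1, a2=0, a3=0, a4=0: circuit gives 1, formula gives 1.
Agrees on all 16 inputs.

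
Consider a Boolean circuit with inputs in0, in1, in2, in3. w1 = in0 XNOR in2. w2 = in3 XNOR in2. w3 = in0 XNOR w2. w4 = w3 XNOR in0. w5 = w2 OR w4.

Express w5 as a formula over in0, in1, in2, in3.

(in3 XNOR in2) OR ((in0 XNOR (in3 XNOR in2)) XNOR in0)

w2 = in3 XNOR in2
w3 = in0 XNOR w2 = in0 XNOR (in3 XNOR in2)
w4 = w3 XNOR in0 = (in0 XNOR (in3 XNOR in2)) XNOR in0
w5 = w2 OR w4 = (in3 XNOR in2) OR ((in0 XNOR (in3 XNOR in2)) XNOR in0)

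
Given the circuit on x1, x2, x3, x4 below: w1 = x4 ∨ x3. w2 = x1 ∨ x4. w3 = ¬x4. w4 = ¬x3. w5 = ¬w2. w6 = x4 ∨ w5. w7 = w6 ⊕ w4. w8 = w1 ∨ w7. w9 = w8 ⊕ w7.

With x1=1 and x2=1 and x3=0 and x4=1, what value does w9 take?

1

w1 = 1 ∨ 0 = 1
w2 = 1 ∨ 1 = 1
w4 = ¬0 = 1
w5 = ¬1 = 0
w6 = 1 ∨ 0 = 1
w7 = 1 ⊕ 1 = 0
w8 = 1 ∨ 0 = 1
w9 = 1 ⊕ 0 = 1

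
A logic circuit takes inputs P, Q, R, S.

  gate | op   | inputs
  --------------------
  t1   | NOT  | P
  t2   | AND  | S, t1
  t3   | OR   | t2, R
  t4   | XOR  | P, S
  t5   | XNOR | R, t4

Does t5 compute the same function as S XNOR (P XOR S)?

t4 = P XOR S
t5 = R XNOR t4 = R XNOR (P XOR S)
At P=0, Q=0, R=0, S=1: circuit gives 0, formula gives 1.

No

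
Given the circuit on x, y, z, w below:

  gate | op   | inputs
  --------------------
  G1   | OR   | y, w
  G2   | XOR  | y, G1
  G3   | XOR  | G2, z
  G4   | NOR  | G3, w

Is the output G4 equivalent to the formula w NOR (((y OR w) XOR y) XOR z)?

Yes

G1 = y OR w
G2 = y XOR G1 = y XOR (y OR w)
G3 = G2 XOR z = (y XOR (y OR w)) XOR z
G4 = G3 NOR w = ((y XOR (y OR w)) XOR z) NOR w
At x=0, y=0, z=0, w=1: circuit gives 0, formula gives 0.
At x=0, y=0, z=0, w=0: circuit gives 1, formula gives 1.
Agrees on all 16 inputs.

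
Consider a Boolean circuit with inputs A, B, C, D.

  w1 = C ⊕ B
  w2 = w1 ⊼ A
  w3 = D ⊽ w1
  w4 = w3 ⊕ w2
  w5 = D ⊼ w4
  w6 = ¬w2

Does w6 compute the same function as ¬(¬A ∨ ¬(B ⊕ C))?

Yes

w1 = C ⊕ B
w2 = w1 ⊼ A = (C ⊕ B) ⊼ A
w6 = ¬w2 = ¬((C ⊕ B) ⊼ A)
At A=0, B=0, C=0, D=0: circuit gives 0, formula gives 0.
At A=1, B=0, C=1, D=0: circuit gives 1, formula gives 1.
Agrees on all 16 inputs.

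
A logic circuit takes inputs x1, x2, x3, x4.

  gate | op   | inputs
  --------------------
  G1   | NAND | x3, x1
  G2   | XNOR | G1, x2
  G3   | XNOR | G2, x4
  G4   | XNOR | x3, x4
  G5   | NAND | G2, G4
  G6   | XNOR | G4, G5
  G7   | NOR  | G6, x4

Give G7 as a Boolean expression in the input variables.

G1 = x3 NAND x1
G2 = G1 XNOR x2 = (x3 NAND x1) XNOR x2
G4 = x3 XNOR x4
G5 = G2 NAND G4 = ((x3 NAND x1) XNOR x2) NAND (x3 XNOR x4)
G6 = G4 XNOR G5 = (x3 XNOR x4) XNOR (((x3 NAND x1) XNOR x2) NAND (x3 XNOR x4))
G7 = G6 NOR x4 = ((x3 XNOR x4) XNOR (((x3 NAND x1) XNOR x2) NAND (x3 XNOR x4))) NOR x4

((x3 XNOR x4) XNOR (((x3 NAND x1) XNOR x2) NAND (x3 XNOR x4))) NOR x4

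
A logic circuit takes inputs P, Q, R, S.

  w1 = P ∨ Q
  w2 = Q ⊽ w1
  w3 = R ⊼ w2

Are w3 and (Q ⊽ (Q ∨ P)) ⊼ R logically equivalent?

Yes

w1 = P ∨ Q
w2 = Q ⊽ w1 = Q ⊽ (P ∨ Q)
w3 = R ⊼ w2 = R ⊼ (Q ⊽ (P ∨ Q))
At P=0, Q=0, R=1, S=0: circuit gives 0, formula gives 0.
At P=0, Q=0, R=0, S=0: circuit gives 1, formula gives 1.
Agrees on all 16 inputs.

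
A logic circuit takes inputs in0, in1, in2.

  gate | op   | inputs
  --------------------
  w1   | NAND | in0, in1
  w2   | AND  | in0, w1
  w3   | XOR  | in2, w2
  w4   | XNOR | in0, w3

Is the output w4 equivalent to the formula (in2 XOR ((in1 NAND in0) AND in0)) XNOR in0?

Yes

w1 = in0 NAND in1
w2 = in0 AND w1 = in0 AND (in0 NAND in1)
w3 = in2 XOR w2 = in2 XOR (in0 AND (in0 NAND in1))
w4 = in0 XNOR w3 = in0 XNOR (in2 XOR (in0 AND (in0 NAND in1)))
At in0=0, in1=0, in2=1: circuit gives 0, formula gives 0.
At in0=0, in1=0, in2=0: circuit gives 1, formula gives 1.
Agrees on all 8 inputs.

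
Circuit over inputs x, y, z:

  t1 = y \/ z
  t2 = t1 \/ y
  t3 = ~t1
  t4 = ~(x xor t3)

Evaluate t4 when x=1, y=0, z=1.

0

t1 = 0 \/ 1 = 1
t3 = ~1 = 0
t4 = ~(1 xor 0) = 0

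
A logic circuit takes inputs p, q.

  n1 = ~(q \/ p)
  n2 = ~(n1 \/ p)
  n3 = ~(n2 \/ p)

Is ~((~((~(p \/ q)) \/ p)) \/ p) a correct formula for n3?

Yes

n1 = ~(q \/ p)
n2 = ~(n1 \/ p) = ~((~(q \/ p)) \/ p)
n3 = ~(n2 \/ p) = ~((~((~(q \/ p)) \/ p)) \/ p)
At p=0, q=1: circuit gives 0, formula gives 0.
At p=0, q=0: circuit gives 1, formula gives 1.
Agrees on all 4 inputs.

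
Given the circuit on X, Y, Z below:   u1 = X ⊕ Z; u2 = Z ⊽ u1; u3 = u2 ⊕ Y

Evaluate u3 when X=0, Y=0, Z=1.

0

u1 = 0 ⊕ 1 = 1
u2 = 1 ⊽ 1 = 0
u3 = 0 ⊕ 0 = 0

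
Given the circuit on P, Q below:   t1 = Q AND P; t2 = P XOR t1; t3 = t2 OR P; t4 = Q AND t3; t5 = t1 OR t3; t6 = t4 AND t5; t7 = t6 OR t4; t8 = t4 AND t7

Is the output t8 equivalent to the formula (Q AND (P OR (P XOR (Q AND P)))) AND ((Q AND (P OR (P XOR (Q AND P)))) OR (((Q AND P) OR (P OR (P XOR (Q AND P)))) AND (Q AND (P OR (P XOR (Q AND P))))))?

t1 = Q AND P
t2 = P XOR t1 = P XOR (Q AND P)
t3 = t2 OR P = (P XOR (Q AND P)) OR P
t4 = Q AND t3 = Q AND ((P XOR (Q AND P)) OR P)
t5 = t1 OR t3 = (Q AND P) OR ((P XOR (Q AND P)) OR P)
t6 = t4 AND t5 = (Q AND ((P XOR (Q AND P)) OR P)) AND ((Q AND P) OR ((P XOR (Q AND P)) OR P))
t7 = t6 OR t4 = ((Q AND ((P XOR (Q AND P)) OR P)) AND ((Q AND P) OR ((P XOR (Q AND P)) OR P))) OR (Q AND ((P XOR (Q AND P)) OR P))
t8 = t4 AND t7 = (Q AND ((P XOR (Q AND P)) OR P)) AND (((Q AND ((P XOR (Q AND P)) OR P)) AND ((Q AND P) OR ((P XOR (Q AND P)) OR P))) OR (Q AND ((P XOR (Q AND P)) OR P)))
At P=0, Q=0: circuit gives 0, formula gives 0.
At P=1, Q=1: circuit gives 1, formula gives 1.
Agrees on all 4 inputs.

Yes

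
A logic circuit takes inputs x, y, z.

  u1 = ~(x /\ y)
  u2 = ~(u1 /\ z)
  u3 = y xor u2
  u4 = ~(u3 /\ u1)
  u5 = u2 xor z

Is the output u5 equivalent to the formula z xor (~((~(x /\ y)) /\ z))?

u1 = ~(x /\ y)
u2 = ~(u1 /\ z) = ~((~(x /\ y)) /\ z)
u5 = u2 xor z = (~((~(x /\ y)) /\ z)) xor z
At x=1, y=1, z=1: circuit gives 0, formula gives 0.
At x=0, y=0, z=0: circuit gives 1, formula gives 1.
Agrees on all 8 inputs.

Yes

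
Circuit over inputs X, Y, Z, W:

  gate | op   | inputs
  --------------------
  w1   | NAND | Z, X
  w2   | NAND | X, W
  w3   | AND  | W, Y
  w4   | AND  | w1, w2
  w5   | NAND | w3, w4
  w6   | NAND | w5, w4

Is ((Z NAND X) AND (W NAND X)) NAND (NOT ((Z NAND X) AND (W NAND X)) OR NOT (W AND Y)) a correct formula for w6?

w1 = Z NAND X
w2 = X NAND W
w3 = W AND Y
w4 = w1 AND w2 = (Z NAND X) AND (X NAND W)
w5 = w3 NAND w4 = (W AND Y) NAND ((Z NAND X) AND (X NAND W))
w6 = w5 NAND w4 = ((W AND Y) NAND ((Z NAND X) AND (X NAND W))) NAND ((Z NAND X) AND (X NAND W))
At X=0, Y=0, Z=0, W=0: circuit gives 0, formula gives 0.
At X=0, Y=1, Z=0, W=1: circuit gives 1, formula gives 1.
Agrees on all 16 inputs.

Yes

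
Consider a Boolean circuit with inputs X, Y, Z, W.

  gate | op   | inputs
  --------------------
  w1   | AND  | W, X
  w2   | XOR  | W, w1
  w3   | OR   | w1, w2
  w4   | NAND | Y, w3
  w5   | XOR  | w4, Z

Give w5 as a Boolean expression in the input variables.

(Y NAND ((W AND X) OR (W XOR (W AND X)))) XOR Z

w1 = W AND X
w2 = W XOR w1 = W XOR (W AND X)
w3 = w1 OR w2 = (W AND X) OR (W XOR (W AND X))
w4 = Y NAND w3 = Y NAND ((W AND X) OR (W XOR (W AND X)))
w5 = w4 XOR Z = (Y NAND ((W AND X) OR (W XOR (W AND X)))) XOR Z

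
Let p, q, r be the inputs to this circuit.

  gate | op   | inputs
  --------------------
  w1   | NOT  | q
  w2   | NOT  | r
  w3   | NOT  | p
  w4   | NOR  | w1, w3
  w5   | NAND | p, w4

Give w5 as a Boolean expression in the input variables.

p NAND (NOT q NOR NOT p)

w1 = NOT q
w3 = NOT p
w4 = w1 NOR w3 = NOT q NOR NOT p
w5 = p NAND w4 = p NAND (NOT q NOR NOT p)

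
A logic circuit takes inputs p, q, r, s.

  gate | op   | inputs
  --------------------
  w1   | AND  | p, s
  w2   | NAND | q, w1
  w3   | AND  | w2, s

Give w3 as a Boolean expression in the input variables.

(q NAND (p AND s)) AND s

w1 = p AND s
w2 = q NAND w1 = q NAND (p AND s)
w3 = w2 AND s = (q NAND (p AND s)) AND s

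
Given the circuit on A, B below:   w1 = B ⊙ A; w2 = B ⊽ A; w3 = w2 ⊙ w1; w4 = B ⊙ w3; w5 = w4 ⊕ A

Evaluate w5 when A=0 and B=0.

0

w1 = 0 ⊙ 0 = 1
w2 = 0 ⊽ 0 = 1
w3 = 1 ⊙ 1 = 1
w4 = 0 ⊙ 1 = 0
w5 = 0 ⊕ 0 = 0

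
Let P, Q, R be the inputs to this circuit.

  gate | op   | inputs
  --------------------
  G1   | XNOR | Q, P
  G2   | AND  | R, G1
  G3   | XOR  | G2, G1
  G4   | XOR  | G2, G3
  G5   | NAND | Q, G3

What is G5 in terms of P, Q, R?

G1 = Q XNOR P
G2 = R AND G1 = R AND (Q XNOR P)
G3 = G2 XOR G1 = (R AND (Q XNOR P)) XOR (Q XNOR P)
G5 = Q NAND G3 = Q NAND ((R AND (Q XNOR P)) XOR (Q XNOR P))

Q NAND ((R AND (Q XNOR P)) XOR (Q XNOR P))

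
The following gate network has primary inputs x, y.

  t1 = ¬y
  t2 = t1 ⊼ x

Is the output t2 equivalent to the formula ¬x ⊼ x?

No

t1 = ¬y
t2 = t1 ⊼ x = ¬y ⊼ x
At x=1, y=0: circuit gives 0, formula gives 1.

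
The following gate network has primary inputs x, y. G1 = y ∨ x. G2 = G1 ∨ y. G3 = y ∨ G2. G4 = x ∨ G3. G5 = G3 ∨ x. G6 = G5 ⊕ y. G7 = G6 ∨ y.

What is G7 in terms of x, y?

(((y ∨ ((y ∨ x) ∨ y)) ∨ x) ⊕ y) ∨ y

G1 = y ∨ x
G2 = G1 ∨ y = (y ∨ x) ∨ y
G3 = y ∨ G2 = y ∨ ((y ∨ x) ∨ y)
G5 = G3 ∨ x = (y ∨ ((y ∨ x) ∨ y)) ∨ x
G6 = G5 ⊕ y = ((y ∨ ((y ∨ x) ∨ y)) ∨ x) ⊕ y
G7 = G6 ∨ y = (((y ∨ ((y ∨ x) ∨ y)) ∨ x) ⊕ y) ∨ y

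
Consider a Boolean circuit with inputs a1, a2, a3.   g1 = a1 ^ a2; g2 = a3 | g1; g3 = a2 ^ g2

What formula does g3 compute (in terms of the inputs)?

a2 ^ (a3 | (a1 ^ a2))

g1 = a1 ^ a2
g2 = a3 | g1 = a3 | (a1 ^ a2)
g3 = a2 ^ g2 = a2 ^ (a3 | (a1 ^ a2))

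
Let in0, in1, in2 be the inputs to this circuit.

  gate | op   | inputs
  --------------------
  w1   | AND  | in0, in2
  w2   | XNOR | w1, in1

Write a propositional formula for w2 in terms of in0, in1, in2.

(in0 AND in2) XNOR in1

w1 = in0 AND in2
w2 = w1 XNOR in1 = (in0 AND in2) XNOR in1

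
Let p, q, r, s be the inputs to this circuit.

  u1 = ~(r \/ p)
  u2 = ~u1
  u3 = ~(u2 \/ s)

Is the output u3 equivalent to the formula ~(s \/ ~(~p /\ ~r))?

u1 = ~(r \/ p)
u2 = ~u1 = ~(~(r \/ p))
u3 = ~(u2 \/ s) = ~(~(~(r \/ p)) \/ s)
At p=0, q=0, r=0, s=1: circuit gives 0, formula gives 0.
At p=0, q=0, r=0, s=0: circuit gives 1, formula gives 1.
Agrees on all 16 inputs.

Yes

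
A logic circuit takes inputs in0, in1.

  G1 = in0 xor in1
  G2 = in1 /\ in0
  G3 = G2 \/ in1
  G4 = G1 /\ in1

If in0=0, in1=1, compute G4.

1

G1 = 0 xor 1 = 1
G4 = 1 /\ 1 = 1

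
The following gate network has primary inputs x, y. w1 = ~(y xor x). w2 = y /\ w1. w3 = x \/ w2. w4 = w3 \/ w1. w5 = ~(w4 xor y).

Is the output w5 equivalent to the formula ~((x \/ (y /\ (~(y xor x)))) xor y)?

No

w1 = ~(y xor x)
w2 = y /\ w1 = y /\ (~(y xor x))
w3 = x \/ w2 = x \/ (y /\ (~(y xor x)))
w4 = w3 \/ w1 = (x \/ (y /\ (~(y xor x)))) \/ (~(y xor x))
w5 = ~(w4 xor y) = ~(((x \/ (y /\ (~(y xor x)))) \/ (~(y xor x))) xor y)
At x=0, y=0: circuit gives 0, formula gives 1.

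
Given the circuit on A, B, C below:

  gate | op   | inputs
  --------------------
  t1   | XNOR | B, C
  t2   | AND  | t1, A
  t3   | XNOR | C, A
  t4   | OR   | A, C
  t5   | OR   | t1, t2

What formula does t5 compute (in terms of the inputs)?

t1 = B XNOR C
t2 = t1 AND A = (B XNOR C) AND A
t5 = t1 OR t2 = (B XNOR C) OR ((B XNOR C) AND A)

(B XNOR C) OR ((B XNOR C) AND A)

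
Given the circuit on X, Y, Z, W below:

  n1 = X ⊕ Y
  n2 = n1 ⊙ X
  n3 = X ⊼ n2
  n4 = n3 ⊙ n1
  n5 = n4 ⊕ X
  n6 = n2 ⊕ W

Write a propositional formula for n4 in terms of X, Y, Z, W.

(X ⊼ ((X ⊕ Y) ⊙ X)) ⊙ (X ⊕ Y)

n1 = X ⊕ Y
n2 = n1 ⊙ X = (X ⊕ Y) ⊙ X
n3 = X ⊼ n2 = X ⊼ ((X ⊕ Y) ⊙ X)
n4 = n3 ⊙ n1 = (X ⊼ ((X ⊕ Y) ⊙ X)) ⊙ (X ⊕ Y)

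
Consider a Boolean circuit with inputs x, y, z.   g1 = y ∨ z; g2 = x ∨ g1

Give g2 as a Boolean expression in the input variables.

g1 = y ∨ z
g2 = x ∨ g1 = x ∨ (y ∨ z)

x ∨ (y ∨ z)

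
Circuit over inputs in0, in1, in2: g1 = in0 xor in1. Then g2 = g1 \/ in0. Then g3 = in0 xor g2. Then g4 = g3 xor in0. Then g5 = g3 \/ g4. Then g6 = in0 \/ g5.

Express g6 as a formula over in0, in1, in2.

g1 = in0 xor in1
g2 = g1 \/ in0 = (in0 xor in1) \/ in0
g3 = in0 xor g2 = in0 xor ((in0 xor in1) \/ in0)
g4 = g3 xor in0 = (in0 xor ((in0 xor in1) \/ in0)) xor in0
g5 = g3 \/ g4 = (in0 xor ((in0 xor in1) \/ in0)) \/ ((in0 xor ((in0 xor in1) \/ in0)) xor in0)
g6 = in0 \/ g5 = in0 \/ ((in0 xor ((in0 xor in1) \/ in0)) \/ ((in0 xor ((in0 xor in1) \/ in0)) xor in0))

in0 \/ ((in0 xor ((in0 xor in1) \/ in0)) \/ ((in0 xor ((in0 xor in1) \/ in0)) xor in0))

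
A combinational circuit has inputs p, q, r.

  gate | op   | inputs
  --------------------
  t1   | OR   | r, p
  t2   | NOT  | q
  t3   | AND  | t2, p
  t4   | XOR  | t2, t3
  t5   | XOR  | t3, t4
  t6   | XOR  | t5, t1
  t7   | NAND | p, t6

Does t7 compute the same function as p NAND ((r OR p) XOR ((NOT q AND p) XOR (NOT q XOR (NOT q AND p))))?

Yes

t1 = r OR p
t2 = NOT q
t3 = t2 AND p = NOT q AND p
t4 = t2 XOR t3 = NOT q XOR (NOT q AND p)
t5 = t3 XOR t4 = (NOT q AND p) XOR (NOT q XOR (NOT q AND p))
t6 = t5 XOR t1 = ((NOT q AND p) XOR (NOT q XOR (NOT q AND p))) XOR (r OR p)
t7 = p NAND t6 = p NAND (((NOT q AND p) XOR (NOT q XOR (NOT q AND p))) XOR (r OR p))
At p=1, q=1, r=0: circuit gives 0, formula gives 0.
At p=0, q=0, r=0: circuit gives 1, formula gives 1.
Agrees on all 8 inputs.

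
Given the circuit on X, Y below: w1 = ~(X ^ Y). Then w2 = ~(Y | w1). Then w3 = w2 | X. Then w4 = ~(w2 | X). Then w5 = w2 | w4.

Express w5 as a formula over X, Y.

w1 = ~(X ^ Y)
w2 = ~(Y | w1) = ~(Y | (~(X ^ Y)))
w4 = ~(w2 | X) = ~((~(Y | (~(X ^ Y)))) | X)
w5 = w2 | w4 = (~(Y | (~(X ^ Y)))) | (~((~(Y | (~(X ^ Y)))) | X))

(~(Y | (~(X ^ Y)))) | (~((~(Y | (~(X ^ Y)))) | X))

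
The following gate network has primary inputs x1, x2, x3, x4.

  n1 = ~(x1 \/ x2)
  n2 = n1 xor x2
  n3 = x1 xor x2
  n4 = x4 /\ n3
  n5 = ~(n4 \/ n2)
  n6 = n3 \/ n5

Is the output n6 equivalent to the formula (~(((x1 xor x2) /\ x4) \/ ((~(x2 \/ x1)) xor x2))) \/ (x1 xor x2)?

Yes

n1 = ~(x1 \/ x2)
n2 = n1 xor x2 = (~(x1 \/ x2)) xor x2
n3 = x1 xor x2
n4 = x4 /\ n3 = x4 /\ (x1 xor x2)
n5 = ~(n4 \/ n2) = ~((x4 /\ (x1 xor x2)) \/ ((~(x1 \/ x2)) xor x2))
n6 = n3 \/ n5 = (x1 xor x2) \/ (~((x4 /\ (x1 xor x2)) \/ ((~(x1 \/ x2)) xor x2)))
At x1=0, x2=0, x3=0, x4=0: circuit gives 0, formula gives 0.
At x1=0, x2=1, x3=0, x4=0: circuit gives 1, formula gives 1.
Agrees on all 16 inputs.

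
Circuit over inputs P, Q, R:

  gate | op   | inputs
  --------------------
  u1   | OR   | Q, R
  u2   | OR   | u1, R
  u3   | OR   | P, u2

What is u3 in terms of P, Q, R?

u1 = Q OR R
u2 = u1 OR R = (Q OR R) OR R
u3 = P OR u2 = P OR ((Q OR R) OR R)

P OR ((Q OR R) OR R)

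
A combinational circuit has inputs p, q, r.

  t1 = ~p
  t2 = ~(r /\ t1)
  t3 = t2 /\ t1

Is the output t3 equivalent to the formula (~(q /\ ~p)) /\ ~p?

t1 = ~p
t2 = ~(r /\ t1) = ~(r /\ ~p)
t3 = t2 /\ t1 = (~(r /\ ~p)) /\ ~p
At p=0, q=0, r=1: circuit gives 0, formula gives 1.

No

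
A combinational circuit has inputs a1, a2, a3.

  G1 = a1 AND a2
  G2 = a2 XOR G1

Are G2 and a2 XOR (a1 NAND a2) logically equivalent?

G1 = a1 AND a2
G2 = a2 XOR G1 = a2 XOR (a1 AND a2)
At a1=0, a2=0, a3=0: circuit gives 0, formula gives 1.

No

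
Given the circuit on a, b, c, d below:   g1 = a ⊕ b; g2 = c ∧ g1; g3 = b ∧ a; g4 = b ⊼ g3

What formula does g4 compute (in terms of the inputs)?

b ⊼ (b ∧ a)

g3 = b ∧ a
g4 = b ⊼ g3 = b ⊼ (b ∧ a)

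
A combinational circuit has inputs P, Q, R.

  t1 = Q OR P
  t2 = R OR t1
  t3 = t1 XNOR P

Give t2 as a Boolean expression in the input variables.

R OR (Q OR P)

t1 = Q OR P
t2 = R OR t1 = R OR (Q OR P)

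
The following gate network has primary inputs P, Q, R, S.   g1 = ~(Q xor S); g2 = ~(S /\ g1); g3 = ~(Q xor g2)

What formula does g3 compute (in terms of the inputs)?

~(Q xor (~(S /\ (~(Q xor S)))))

g1 = ~(Q xor S)
g2 = ~(S /\ g1) = ~(S /\ (~(Q xor S)))
g3 = ~(Q xor g2) = ~(Q xor (~(S /\ (~(Q xor S)))))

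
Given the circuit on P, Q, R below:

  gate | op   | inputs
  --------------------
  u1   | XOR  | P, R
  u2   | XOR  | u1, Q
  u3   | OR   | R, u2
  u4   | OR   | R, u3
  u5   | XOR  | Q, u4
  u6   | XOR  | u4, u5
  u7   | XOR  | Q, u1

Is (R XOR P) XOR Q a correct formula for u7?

Yes

u1 = P XOR R
u7 = Q XOR u1 = Q XOR (P XOR R)
At P=0, Q=0, R=0: circuit gives 0, formula gives 0.
At P=0, Q=0, R=1: circuit gives 1, formula gives 1.
Agrees on all 8 inputs.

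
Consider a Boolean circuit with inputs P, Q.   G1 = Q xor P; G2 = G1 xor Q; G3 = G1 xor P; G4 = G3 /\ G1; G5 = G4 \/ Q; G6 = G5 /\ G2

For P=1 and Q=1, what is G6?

1

G1 = 1 xor 1 = 0
G2 = 0 xor 1 = 1
G3 = 0 xor 1 = 1
G4 = 1 /\ 0 = 0
G5 = 0 \/ 1 = 1
G6 = 1 /\ 1 = 1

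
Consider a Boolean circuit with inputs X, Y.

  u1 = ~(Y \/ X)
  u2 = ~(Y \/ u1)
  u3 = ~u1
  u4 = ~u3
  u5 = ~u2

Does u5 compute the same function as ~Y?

u1 = ~(Y \/ X)
u2 = ~(Y \/ u1) = ~(Y \/ (~(Y \/ X)))
u5 = ~u2 = ~(~(Y \/ (~(Y \/ X))))
At X=0, Y=1: circuit gives 1, formula gives 0.

No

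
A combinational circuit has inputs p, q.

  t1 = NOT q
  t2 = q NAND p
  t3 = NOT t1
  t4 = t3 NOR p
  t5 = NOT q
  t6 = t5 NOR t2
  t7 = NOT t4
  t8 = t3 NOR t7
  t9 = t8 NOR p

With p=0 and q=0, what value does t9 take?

t1 = NOT 0 = 1
t3 = NOT 1 = 0
t4 = 0 NOR 0 = 1
t7 = NOT 1 = 0
t8 = 0 NOR 0 = 1
t9 = 1 NOR 0 = 0

0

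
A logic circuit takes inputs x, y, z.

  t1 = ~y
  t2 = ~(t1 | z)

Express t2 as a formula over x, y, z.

~(~y | z)

t1 = ~y
t2 = ~(t1 | z) = ~(~y | z)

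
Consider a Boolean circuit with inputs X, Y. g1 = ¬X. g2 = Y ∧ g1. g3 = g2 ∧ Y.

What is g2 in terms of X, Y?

Y ∧ ¬X

g1 = ¬X
g2 = Y ∧ g1 = Y ∧ ¬X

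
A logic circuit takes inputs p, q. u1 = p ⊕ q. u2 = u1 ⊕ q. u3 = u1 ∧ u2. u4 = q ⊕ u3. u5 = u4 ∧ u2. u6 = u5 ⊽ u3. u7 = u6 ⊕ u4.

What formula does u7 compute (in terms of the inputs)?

(((q ⊕ ((p ⊕ q) ∧ ((p ⊕ q) ⊕ q))) ∧ ((p ⊕ q) ⊕ q)) ⊽ ((p ⊕ q) ∧ ((p ⊕ q) ⊕ q))) ⊕ (q ⊕ ((p ⊕ q) ∧ ((p ⊕ q) ⊕ q)))

u1 = p ⊕ q
u2 = u1 ⊕ q = (p ⊕ q) ⊕ q
u3 = u1 ∧ u2 = (p ⊕ q) ∧ ((p ⊕ q) ⊕ q)
u4 = q ⊕ u3 = q ⊕ ((p ⊕ q) ∧ ((p ⊕ q) ⊕ q))
u5 = u4 ∧ u2 = (q ⊕ ((p ⊕ q) ∧ ((p ⊕ q) ⊕ q))) ∧ ((p ⊕ q) ⊕ q)
u6 = u5 ⊽ u3 = ((q ⊕ ((p ⊕ q) ∧ ((p ⊕ q) ⊕ q))) ∧ ((p ⊕ q) ⊕ q)) ⊽ ((p ⊕ q) ∧ ((p ⊕ q) ⊕ q))
u7 = u6 ⊕ u4 = (((q ⊕ ((p ⊕ q) ∧ ((p ⊕ q) ⊕ q))) ∧ ((p ⊕ q) ⊕ q)) ⊽ ((p ⊕ q) ∧ ((p ⊕ q) ⊕ q))) ⊕ (q ⊕ ((p ⊕ q) ∧ ((p ⊕ q) ⊕ q)))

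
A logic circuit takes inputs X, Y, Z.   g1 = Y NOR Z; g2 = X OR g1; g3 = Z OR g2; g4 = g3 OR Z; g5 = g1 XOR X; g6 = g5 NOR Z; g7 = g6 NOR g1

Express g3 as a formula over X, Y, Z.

g1 = Y NOR Z
g2 = X OR g1 = X OR (Y NOR Z)
g3 = Z OR g2 = Z OR (X OR (Y NOR Z))

Z OR (X OR (Y NOR Z))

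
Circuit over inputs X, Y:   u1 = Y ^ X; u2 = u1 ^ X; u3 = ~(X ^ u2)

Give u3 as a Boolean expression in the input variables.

u1 = Y ^ X
u2 = u1 ^ X = (Y ^ X) ^ X
u3 = ~(X ^ u2) = ~(X ^ ((Y ^ X) ^ X))

~(X ^ ((Y ^ X) ^ X))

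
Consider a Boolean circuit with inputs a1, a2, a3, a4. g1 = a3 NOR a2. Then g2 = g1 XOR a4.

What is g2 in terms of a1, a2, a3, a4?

(a3 NOR a2) XOR a4

g1 = a3 NOR a2
g2 = g1 XOR a4 = (a3 NOR a2) XOR a4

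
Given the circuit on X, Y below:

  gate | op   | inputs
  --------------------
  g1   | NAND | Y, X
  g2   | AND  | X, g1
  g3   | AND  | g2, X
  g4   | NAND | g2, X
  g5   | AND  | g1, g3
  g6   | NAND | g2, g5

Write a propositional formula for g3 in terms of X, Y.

g1 = Y NAND X
g2 = X AND g1 = X AND (Y NAND X)
g3 = g2 AND X = (X AND (Y NAND X)) AND X

(X AND (Y NAND X)) AND X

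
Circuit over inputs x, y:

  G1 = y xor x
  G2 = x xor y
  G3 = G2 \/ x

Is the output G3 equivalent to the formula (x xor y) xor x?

G2 = x xor y
G3 = G2 \/ x = (x xor y) \/ x
At x=1, y=0: circuit gives 1, formula gives 0.

No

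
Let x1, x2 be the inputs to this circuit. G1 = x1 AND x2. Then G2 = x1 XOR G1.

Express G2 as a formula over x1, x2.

x1 XOR (x1 AND x2)

G1 = x1 AND x2
G2 = x1 XOR G1 = x1 XOR (x1 AND x2)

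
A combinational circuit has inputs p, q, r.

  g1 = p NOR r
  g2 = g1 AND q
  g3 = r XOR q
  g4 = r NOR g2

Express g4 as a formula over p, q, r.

g1 = p NOR r
g2 = g1 AND q = (p NOR r) AND q
g4 = r NOR g2 = r NOR ((p NOR r) AND q)

r NOR ((p NOR r) AND q)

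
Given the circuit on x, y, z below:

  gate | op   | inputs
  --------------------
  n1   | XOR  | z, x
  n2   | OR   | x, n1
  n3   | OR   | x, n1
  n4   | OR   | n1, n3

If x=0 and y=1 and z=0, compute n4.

0

n1 = 0 XOR 0 = 0
n3 = 0 OR 0 = 0
n4 = 0 OR 0 = 0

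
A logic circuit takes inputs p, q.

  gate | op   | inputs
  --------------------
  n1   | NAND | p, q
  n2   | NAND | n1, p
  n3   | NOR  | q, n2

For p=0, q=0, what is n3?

n1 = 0 NAND 0 = 1
n2 = 1 NAND 0 = 1
n3 = 0 NOR 1 = 0

0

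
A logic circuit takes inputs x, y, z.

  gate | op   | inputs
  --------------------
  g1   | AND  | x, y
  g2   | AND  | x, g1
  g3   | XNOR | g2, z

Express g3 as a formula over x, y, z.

(x AND (x AND y)) XNOR z

g1 = x AND y
g2 = x AND g1 = x AND (x AND y)
g3 = g2 XNOR z = (x AND (x AND y)) XNOR z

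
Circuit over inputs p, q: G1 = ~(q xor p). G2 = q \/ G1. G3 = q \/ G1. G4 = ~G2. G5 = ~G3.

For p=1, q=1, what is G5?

G1 = ~(1 xor 1) = 1
G3 = 1 \/ 1 = 1
G5 = ~1 = 0

0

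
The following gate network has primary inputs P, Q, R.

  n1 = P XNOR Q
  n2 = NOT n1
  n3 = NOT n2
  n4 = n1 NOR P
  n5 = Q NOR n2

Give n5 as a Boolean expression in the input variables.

n1 = P XNOR Q
n2 = NOT n1 = NOT (P XNOR Q)
n5 = Q NOR n2 = Q NOR NOT (P XNOR Q)

Q NOR NOT (P XNOR Q)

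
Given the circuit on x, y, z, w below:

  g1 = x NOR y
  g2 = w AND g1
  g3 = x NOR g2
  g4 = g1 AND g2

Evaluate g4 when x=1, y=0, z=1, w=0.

g1 = 1 NOR 0 = 0
g2 = 0 AND 0 = 0
g4 = 0 AND 0 = 0

0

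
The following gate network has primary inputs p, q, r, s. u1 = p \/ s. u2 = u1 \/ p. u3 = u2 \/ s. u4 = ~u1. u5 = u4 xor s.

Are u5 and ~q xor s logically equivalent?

No

u1 = p \/ s
u4 = ~u1 = ~(p \/ s)
u5 = u4 xor s = ~(p \/ s) xor s
At p=0, q=0, r=0, s=1: circuit gives 1, formula gives 0.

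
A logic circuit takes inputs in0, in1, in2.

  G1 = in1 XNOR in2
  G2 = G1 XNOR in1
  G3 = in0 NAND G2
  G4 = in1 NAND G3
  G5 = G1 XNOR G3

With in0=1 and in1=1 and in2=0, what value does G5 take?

0

G1 = 1 XNOR 0 = 0
G2 = 0 XNOR 1 = 0
G3 = 1 NAND 0 = 1
G5 = 0 XNOR 1 = 0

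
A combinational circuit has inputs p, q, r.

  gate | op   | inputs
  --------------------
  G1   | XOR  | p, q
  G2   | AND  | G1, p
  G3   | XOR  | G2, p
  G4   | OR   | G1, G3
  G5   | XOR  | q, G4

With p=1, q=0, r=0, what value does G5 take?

1

G1 = 1 XOR 0 = 1
G2 = 1 AND 1 = 1
G3 = 1 XOR 1 = 0
G4 = 1 OR 0 = 1
G5 = 0 XOR 1 = 1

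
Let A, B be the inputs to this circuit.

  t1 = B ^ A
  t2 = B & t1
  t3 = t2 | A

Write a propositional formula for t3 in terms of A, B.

t1 = B ^ A
t2 = B & t1 = B & (B ^ A)
t3 = t2 | A = (B & (B ^ A)) | A

(B & (B ^ A)) | A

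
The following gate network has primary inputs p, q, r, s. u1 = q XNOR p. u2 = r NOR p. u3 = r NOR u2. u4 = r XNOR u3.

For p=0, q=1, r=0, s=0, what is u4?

u2 = 0 NOR 0 = 1
u3 = 0 NOR 1 = 0
u4 = 0 XNOR 0 = 1

1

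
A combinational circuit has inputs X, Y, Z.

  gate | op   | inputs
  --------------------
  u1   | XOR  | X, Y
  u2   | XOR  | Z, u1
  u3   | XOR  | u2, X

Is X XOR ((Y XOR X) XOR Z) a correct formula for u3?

u1 = X XOR Y
u2 = Z XOR u1 = Z XOR (X XOR Y)
u3 = u2 XOR X = (Z XOR (X XOR Y)) XOR X
At X=0, Y=0, Z=0: circuit gives 0, formula gives 0.
At X=0, Y=0, Z=1: circuit gives 1, formula gives 1.
Agrees on all 8 inputs.

Yes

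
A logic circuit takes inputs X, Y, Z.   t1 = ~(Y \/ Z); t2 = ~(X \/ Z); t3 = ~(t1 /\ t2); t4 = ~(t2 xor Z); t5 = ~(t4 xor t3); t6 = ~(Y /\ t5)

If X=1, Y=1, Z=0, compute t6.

0

t1 = ~(1 \/ 0) = 0
t2 = ~(1 \/ 0) = 0
t3 = ~(0 /\ 0) = 1
t4 = ~(0 xor 0) = 1
t5 = ~(1 xor 1) = 1
t6 = ~(1 /\ 1) = 0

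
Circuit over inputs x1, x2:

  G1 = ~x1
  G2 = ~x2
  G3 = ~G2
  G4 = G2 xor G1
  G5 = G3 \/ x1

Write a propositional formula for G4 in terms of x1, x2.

~x2 xor ~x1

G1 = ~x1
G2 = ~x2
G4 = G2 xor G1 = ~x2 xor ~x1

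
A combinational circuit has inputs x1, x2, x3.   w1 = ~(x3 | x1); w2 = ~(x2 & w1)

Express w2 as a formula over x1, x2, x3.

w1 = ~(x3 | x1)
w2 = ~(x2 & w1) = ~(x2 & (~(x3 | x1)))

~(x2 & (~(x3 | x1)))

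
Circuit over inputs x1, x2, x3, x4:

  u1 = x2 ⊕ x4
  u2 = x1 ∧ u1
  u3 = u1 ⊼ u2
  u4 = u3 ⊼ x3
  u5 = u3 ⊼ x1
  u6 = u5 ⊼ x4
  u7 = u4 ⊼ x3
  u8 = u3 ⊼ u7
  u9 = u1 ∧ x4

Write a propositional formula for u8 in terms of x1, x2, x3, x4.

u1 = x2 ⊕ x4
u2 = x1 ∧ u1 = x1 ∧ (x2 ⊕ x4)
u3 = u1 ⊼ u2 = (x2 ⊕ x4) ⊼ (x1 ∧ (x2 ⊕ x4))
u4 = u3 ⊼ x3 = ((x2 ⊕ x4) ⊼ (x1 ∧ (x2 ⊕ x4))) ⊼ x3
u7 = u4 ⊼ x3 = (((x2 ⊕ x4) ⊼ (x1 ∧ (x2 ⊕ x4))) ⊼ x3) ⊼ x3
u8 = u3 ⊼ u7 = ((x2 ⊕ x4) ⊼ (x1 ∧ (x2 ⊕ x4))) ⊼ ((((x2 ⊕ x4) ⊼ (x1 ∧ (x2 ⊕ x4))) ⊼ x3) ⊼ x3)

((x2 ⊕ x4) ⊼ (x1 ∧ (x2 ⊕ x4))) ⊼ ((((x2 ⊕ x4) ⊼ (x1 ∧ (x2 ⊕ x4))) ⊼ x3) ⊼ x3)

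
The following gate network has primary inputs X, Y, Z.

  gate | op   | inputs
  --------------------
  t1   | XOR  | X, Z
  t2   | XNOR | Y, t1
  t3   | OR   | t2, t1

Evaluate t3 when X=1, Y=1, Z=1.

t1 = 1 XOR 1 = 0
t2 = 1 XNOR 0 = 0
t3 = 0 OR 0 = 0

0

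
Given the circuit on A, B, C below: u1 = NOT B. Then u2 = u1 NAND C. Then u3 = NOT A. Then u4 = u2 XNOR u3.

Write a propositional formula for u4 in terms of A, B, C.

u1 = NOT B
u2 = u1 NAND C = NOT B NAND C
u3 = NOT A
u4 = u2 XNOR u3 = (NOT B NAND C) XNOR NOT A

(NOT B NAND C) XNOR NOT A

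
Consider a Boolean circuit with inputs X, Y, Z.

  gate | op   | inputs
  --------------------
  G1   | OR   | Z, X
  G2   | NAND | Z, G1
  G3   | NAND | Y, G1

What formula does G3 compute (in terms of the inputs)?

Y NAND (Z OR X)

G1 = Z OR X
G3 = Y NAND G1 = Y NAND (Z OR X)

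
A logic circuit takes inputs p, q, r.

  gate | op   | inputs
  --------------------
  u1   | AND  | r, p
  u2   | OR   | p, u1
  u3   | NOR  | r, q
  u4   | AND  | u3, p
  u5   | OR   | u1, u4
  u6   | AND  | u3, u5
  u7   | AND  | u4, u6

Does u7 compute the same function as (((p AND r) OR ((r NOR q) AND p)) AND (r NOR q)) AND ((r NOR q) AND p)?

Yes

u1 = r AND p
u3 = r NOR q
u4 = u3 AND p = (r NOR q) AND p
u5 = u1 OR u4 = (r AND p) OR ((r NOR q) AND p)
u6 = u3 AND u5 = (r NOR q) AND ((r AND p) OR ((r NOR q) AND p))
u7 = u4 AND u6 = ((r NOR q) AND p) AND ((r NOR q) AND ((r AND p) OR ((r NOR q) AND p)))
At p=0, q=0, r=0: circuit gives 0, formula gives 0.
At p=1, q=0, r=0: circuit gives 1, formula gives 1.
Agrees on all 8 inputs.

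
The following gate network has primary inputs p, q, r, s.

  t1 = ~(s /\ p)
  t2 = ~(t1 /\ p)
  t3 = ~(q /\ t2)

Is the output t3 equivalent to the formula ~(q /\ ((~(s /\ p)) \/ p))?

t1 = ~(s /\ p)
t2 = ~(t1 /\ p) = ~((~(s /\ p)) /\ p)
t3 = ~(q /\ t2) = ~(q /\ (~((~(s /\ p)) /\ p)))
At p=1, q=1, r=0, s=0: circuit gives 1, formula gives 0.

No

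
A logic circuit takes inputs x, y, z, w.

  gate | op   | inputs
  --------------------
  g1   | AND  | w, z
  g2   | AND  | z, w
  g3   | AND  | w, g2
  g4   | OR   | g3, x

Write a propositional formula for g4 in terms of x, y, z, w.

g2 = z AND w
g3 = w AND g2 = w AND (z AND w)
g4 = g3 OR x = (w AND (z AND w)) OR x

(w AND (z AND w)) OR x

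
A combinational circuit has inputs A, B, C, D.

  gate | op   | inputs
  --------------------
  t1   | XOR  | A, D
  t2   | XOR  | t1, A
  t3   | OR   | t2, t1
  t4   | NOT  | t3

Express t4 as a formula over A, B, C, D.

NOT (((A XOR D) XOR A) OR (A XOR D))

t1 = A XOR D
t2 = t1 XOR A = (A XOR D) XOR A
t3 = t2 OR t1 = ((A XOR D) XOR A) OR (A XOR D)
t4 = NOT t3 = NOT (((A XOR D) XOR A) OR (A XOR D))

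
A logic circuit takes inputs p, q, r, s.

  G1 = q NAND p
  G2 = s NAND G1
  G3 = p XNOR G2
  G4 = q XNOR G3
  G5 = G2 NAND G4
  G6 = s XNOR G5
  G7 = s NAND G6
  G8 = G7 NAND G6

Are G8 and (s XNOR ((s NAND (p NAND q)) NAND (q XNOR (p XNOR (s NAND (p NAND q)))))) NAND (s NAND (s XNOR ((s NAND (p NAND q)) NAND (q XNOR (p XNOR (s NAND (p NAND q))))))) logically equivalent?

G1 = q NAND p
G2 = s NAND G1 = s NAND (q NAND p)
G3 = p XNOR G2 = p XNOR (s NAND (q NAND p))
G4 = q XNOR G3 = q XNOR (p XNOR (s NAND (q NAND p)))
G5 = G2 NAND G4 = (s NAND (q NAND p)) NAND (q XNOR (p XNOR (s NAND (q NAND p))))
G6 = s XNOR G5 = s XNOR ((s NAND (q NAND p)) NAND (q XNOR (p XNOR (s NAND (q NAND p)))))
G7 = s NAND G6 = s NAND (s XNOR ((s NAND (q NAND p)) NAND (q XNOR (p XNOR (s NAND (q NAND p))))))
G8 = G7 NAND G6 = (s NAND (s XNOR ((s NAND (q NAND p)) NAND (q XNOR (p XNOR (s NAND (q NAND p))))))) NAND (s XNOR ((s NAND (q NAND p)) NAND (q XNOR (p XNOR (s NAND (q NAND p))))))
At p=0, q=0, r=0, s=0: circuit gives 0, formula gives 0.
At p=0, q=0, r=0, s=1: circuit gives 1, formula gives 1.
Agrees on all 16 inputs.

Yes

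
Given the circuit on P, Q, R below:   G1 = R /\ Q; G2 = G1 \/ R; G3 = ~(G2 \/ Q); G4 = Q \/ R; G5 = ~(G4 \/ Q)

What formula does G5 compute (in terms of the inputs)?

~((Q \/ R) \/ Q)

G4 = Q \/ R
G5 = ~(G4 \/ Q) = ~((Q \/ R) \/ Q)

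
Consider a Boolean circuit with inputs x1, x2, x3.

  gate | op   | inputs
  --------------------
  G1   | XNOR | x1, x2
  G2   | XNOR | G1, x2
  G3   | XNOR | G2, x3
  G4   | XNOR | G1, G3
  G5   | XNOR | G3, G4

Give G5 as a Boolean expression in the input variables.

G1 = x1 XNOR x2
G2 = G1 XNOR x2 = (x1 XNOR x2) XNOR x2
G3 = G2 XNOR x3 = ((x1 XNOR x2) XNOR x2) XNOR x3
G4 = G1 XNOR G3 = (x1 XNOR x2) XNOR (((x1 XNOR x2) XNOR x2) XNOR x3)
G5 = G3 XNOR G4 = (((x1 XNOR x2) XNOR x2) XNOR x3) XNOR ((x1 XNOR x2) XNOR (((x1 XNOR x2) XNOR x2) XNOR x3))

(((x1 XNOR x2) XNOR x2) XNOR x3) XNOR ((x1 XNOR x2) XNOR (((x1 XNOR x2) XNOR x2) XNOR x3))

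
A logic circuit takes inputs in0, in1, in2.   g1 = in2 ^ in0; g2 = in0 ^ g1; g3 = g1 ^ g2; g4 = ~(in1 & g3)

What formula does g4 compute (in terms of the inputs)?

g1 = in2 ^ in0
g2 = in0 ^ g1 = in0 ^ (in2 ^ in0)
g3 = g1 ^ g2 = (in2 ^ in0) ^ (in0 ^ (in2 ^ in0))
g4 = ~(in1 & g3) = ~(in1 & ((in2 ^ in0) ^ (in0 ^ (in2 ^ in0))))

~(in1 & ((in2 ^ in0) ^ (in0 ^ (in2 ^ in0))))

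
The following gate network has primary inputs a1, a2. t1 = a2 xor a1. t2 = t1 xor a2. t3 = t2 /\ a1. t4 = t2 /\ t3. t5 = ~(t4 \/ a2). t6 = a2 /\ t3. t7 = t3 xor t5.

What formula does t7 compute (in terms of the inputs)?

t1 = a2 xor a1
t2 = t1 xor a2 = (a2 xor a1) xor a2
t3 = t2 /\ a1 = ((a2 xor a1) xor a2) /\ a1
t4 = t2 /\ t3 = ((a2 xor a1) xor a2) /\ (((a2 xor a1) xor a2) /\ a1)
t5 = ~(t4 \/ a2) = ~((((a2 xor a1) xor a2) /\ (((a2 xor a1) xor a2) /\ a1)) \/ a2)
t7 = t3 xor t5 = (((a2 xor a1) xor a2) /\ a1) xor (~((((a2 xor a1) xor a2) /\ (((a2 xor a1) xor a2) /\ a1)) \/ a2))

(((a2 xor a1) xor a2) /\ a1) xor (~((((a2 xor a1) xor a2) /\ (((a2 xor a1) xor a2) /\ a1)) \/ a2))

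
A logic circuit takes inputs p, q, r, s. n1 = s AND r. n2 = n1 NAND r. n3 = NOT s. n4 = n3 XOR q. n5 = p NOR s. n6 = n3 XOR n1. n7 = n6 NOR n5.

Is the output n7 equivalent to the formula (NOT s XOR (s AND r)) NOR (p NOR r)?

n1 = s AND r
n3 = NOT s
n5 = p NOR s
n6 = n3 XOR n1 = NOT s XOR (s AND r)
n7 = n6 NOR n5 = (NOT s XOR (s AND r)) NOR (p NOR s)
At p=0, q=0, r=0, s=1: circuit gives 1, formula gives 0.

No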